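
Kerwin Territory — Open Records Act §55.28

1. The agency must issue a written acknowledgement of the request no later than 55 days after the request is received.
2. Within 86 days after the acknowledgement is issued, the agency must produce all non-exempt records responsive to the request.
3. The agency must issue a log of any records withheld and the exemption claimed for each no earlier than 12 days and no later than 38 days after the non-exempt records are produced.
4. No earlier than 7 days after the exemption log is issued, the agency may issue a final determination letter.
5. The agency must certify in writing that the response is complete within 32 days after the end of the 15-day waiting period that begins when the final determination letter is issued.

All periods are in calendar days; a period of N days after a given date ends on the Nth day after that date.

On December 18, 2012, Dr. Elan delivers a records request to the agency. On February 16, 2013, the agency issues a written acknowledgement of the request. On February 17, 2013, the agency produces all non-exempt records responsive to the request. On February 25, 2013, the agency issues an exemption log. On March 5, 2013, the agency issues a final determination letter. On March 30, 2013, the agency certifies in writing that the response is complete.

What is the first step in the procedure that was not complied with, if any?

Step 1

Step 1 — counting 55 days from December 18, 2012 (when the request is received) gives a deadline of February 11, 2013; done February 16, 2013 — 5 days late.
The procedure was therefore not followed at step 1.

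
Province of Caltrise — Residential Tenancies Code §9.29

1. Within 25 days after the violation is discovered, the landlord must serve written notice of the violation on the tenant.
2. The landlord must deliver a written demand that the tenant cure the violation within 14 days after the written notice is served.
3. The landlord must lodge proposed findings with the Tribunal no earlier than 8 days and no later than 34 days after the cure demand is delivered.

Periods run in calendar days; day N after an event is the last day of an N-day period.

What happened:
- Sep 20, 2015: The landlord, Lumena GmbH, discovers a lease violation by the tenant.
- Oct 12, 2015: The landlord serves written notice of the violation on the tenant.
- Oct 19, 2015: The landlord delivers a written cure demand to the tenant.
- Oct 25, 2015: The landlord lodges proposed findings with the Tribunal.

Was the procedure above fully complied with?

No

(1) due by Sep 20, 2015 + 25 days = Oct 15, 2015; Oct 12, 2015 is within that limit.
(2) due by Oct 12, 2015 + 14 days = Oct 26, 2015; completed Oct 19, 2015, before the deadline.
(3) the permitted window runs from Oct 19, 2015 + 8 = Oct 27, 2015 to Oct 19, 2015 + 34 = Nov 22, 2015; Oct 25, 2015 is 2 days too early.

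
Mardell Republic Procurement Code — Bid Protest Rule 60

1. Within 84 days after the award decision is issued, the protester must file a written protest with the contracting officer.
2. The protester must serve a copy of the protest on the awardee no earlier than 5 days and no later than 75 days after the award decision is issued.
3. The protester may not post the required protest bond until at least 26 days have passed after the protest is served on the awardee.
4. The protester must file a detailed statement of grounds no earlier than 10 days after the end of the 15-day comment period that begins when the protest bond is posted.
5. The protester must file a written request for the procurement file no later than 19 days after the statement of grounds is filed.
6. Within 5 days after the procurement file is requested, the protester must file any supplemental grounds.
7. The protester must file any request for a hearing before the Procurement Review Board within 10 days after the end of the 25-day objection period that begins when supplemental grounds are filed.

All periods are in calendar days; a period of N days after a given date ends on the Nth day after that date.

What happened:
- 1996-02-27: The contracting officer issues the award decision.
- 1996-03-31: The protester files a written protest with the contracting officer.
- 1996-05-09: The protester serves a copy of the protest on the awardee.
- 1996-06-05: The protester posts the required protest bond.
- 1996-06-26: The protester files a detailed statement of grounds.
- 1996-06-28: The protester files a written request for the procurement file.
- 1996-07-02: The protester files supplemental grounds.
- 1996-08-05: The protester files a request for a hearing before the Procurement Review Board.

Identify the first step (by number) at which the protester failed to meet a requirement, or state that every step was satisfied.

(1) due by 1996-02-27 + 84 days = 1996-05-21; completed 1996-03-31, before the deadline.
(2) the permitted window runs from 1996-02-27 + 5 = 1996-03-03 to 1996-02-27 + 75 = 1996-05-12; 1996-05-09 falls inside that range.
(3) permitted from 1996-05-09 + 26 days = 1996-06-04 onward; done 1996-06-05 — permitted.
(4) permitted from 1996-06-20 + 10 days = 1996-06-30 onward; acted on 1996-06-26, 4 days prematurely.
That is the first point of non-compliance.

Step 4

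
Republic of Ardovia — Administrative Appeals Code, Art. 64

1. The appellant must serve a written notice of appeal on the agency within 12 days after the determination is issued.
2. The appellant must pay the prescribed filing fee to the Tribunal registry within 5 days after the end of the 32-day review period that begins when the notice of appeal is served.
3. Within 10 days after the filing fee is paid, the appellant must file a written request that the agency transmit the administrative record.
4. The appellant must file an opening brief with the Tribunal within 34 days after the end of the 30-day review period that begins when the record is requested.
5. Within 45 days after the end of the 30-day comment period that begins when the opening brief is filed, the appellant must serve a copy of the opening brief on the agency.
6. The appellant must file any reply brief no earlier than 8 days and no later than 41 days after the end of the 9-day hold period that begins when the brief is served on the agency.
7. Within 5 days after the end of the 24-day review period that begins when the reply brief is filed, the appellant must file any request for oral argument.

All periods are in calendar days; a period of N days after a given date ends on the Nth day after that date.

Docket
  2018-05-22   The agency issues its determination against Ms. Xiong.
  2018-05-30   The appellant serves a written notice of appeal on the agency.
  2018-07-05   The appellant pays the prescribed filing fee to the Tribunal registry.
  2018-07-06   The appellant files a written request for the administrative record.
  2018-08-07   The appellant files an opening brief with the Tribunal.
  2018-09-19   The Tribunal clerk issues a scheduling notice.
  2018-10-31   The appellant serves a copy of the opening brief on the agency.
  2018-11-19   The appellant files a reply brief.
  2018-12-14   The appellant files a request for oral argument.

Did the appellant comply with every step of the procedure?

No

(1) due by 2018-05-22 + 12 days = 2018-06-03; done 2018-05-30 — timely.
(2) due by 2018-07-01 + 5 days = 2018-07-06; done 2018-07-05 — timely.
(3) due by 2018-07-05 + 10 days = 2018-07-15; completed 2018-07-06, before the deadline.
(4) due by 2018-08-05 + 34 days = 2018-09-08; completed 2018-08-07, before the deadline.
(5) due by 2018-09-06 + 45 days = 2018-10-21; done 2018-10-31 — 10 days late.
The procedure was therefore not followed at step 5.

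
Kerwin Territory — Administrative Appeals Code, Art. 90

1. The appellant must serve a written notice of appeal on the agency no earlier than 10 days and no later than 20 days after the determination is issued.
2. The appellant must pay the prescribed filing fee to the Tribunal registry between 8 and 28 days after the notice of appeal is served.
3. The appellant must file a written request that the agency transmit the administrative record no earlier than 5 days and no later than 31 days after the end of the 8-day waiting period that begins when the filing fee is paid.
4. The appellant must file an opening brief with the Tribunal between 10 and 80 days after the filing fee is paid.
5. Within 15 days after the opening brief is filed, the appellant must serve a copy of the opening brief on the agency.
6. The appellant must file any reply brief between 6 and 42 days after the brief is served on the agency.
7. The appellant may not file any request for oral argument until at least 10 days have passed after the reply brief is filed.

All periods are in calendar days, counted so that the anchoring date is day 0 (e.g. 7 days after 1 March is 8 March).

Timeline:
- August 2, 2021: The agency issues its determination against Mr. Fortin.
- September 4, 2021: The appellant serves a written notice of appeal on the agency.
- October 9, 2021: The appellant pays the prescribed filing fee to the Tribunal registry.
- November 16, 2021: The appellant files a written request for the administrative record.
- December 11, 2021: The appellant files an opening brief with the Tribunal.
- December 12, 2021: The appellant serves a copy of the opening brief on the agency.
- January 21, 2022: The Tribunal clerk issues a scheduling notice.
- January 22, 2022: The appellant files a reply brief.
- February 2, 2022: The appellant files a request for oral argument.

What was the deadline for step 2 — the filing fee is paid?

October 2, 2021

Step 2 runs from September 4, 2021, when the notice of appeal is served. The window is 8–28 days after September 4, 2021; it closes on October 2, 2021.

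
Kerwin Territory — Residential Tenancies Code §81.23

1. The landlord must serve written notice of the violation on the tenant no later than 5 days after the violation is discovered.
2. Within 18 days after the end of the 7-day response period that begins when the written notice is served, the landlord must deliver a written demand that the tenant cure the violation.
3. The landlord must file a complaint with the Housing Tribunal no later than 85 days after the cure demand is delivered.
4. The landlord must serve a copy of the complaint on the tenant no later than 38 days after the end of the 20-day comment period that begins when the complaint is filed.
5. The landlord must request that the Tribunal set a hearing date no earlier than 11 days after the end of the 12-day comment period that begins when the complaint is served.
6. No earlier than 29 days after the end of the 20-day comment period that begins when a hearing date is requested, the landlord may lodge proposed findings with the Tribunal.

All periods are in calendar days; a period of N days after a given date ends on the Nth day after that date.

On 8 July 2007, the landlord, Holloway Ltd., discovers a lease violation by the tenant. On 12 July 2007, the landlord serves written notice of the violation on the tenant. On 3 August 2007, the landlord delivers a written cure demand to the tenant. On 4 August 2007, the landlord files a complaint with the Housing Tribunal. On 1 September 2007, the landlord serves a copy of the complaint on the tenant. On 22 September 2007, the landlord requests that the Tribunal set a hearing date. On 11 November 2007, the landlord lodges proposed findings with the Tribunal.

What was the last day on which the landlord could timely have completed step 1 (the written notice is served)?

Step 1 runs from 8 July 2007, when the violation is discovered. 5 days after 8 July 2007 is 13 July 2007.

13 July 2007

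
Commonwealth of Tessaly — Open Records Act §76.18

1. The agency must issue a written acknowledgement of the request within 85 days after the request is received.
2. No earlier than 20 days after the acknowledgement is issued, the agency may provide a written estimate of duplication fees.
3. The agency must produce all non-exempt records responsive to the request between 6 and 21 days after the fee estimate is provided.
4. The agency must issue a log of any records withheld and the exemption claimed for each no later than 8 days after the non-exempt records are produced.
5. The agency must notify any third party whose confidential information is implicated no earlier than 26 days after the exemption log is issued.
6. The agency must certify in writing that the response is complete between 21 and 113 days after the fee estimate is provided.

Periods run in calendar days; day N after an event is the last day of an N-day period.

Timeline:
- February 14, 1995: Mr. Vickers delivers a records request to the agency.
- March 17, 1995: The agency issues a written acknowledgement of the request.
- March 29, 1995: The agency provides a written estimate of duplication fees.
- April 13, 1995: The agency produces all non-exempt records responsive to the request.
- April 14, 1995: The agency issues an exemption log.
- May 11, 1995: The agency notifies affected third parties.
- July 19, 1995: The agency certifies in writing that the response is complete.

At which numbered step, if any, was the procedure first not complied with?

Step 2

Step 1 — counting 85 days from February 14, 1995 (when the request is received) gives a deadline of May 10, 1995; done March 17, 1995 — timely.
Step 2 — must wait 20 days from March 17, 1995 (when the acknowledgement is issued), so not before April 6, 1995; done March 29, 1995 — 8 days too early.
The procedure was therefore not followed at step 2.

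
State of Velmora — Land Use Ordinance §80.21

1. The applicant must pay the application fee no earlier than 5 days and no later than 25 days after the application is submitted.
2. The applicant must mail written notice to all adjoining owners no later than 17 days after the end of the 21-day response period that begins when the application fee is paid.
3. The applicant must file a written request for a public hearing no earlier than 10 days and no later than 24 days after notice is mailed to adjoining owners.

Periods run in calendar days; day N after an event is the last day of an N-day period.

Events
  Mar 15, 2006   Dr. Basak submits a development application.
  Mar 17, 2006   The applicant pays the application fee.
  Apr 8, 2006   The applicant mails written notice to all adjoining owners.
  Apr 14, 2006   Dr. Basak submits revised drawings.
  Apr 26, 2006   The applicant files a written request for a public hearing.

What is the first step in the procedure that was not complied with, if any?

(1) the permitted window runs from Mar 15, 2006 + 5 = Mar 20, 2006 to Mar 15, 2006 + 25 = Apr 9, 2006; done Mar 17, 2006 — 3 days before the window opened.

Step 1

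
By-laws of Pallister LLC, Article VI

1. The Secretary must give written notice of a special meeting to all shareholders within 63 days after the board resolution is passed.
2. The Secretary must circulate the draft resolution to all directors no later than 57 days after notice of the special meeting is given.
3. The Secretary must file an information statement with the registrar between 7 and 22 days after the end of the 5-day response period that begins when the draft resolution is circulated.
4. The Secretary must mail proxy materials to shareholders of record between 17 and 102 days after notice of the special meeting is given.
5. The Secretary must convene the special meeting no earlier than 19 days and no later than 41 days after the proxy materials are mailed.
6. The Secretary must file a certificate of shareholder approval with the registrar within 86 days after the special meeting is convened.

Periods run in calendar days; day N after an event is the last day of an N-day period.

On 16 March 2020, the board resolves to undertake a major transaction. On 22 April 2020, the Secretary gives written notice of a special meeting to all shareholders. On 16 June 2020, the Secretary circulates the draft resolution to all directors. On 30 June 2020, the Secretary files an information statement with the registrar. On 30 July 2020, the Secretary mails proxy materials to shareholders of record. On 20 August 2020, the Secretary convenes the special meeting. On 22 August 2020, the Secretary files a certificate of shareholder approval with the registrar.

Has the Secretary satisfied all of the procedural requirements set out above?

Yes

Step 1: 63 days after 16 March 2020 (when the board resolution is passed) is 18 May 2020; 22 April 2020 is within that limit.
Step 2: 57 days after 22 April 2020 (when notice of the special meeting is given) is 18 June 2020; 16 June 2020 is within that limit.
Step 3: the window is 7–22 days after 21 June 2020 (end of the 5-day response period, which began when the draft resolution is circulated on 16 June 2020), so 28 June 2020 through 13 July 2020; done 30 June 2020 — within the window.
Step 4: the window is 17–102 days after 22 April 2020 (when notice of the special meeting is given), so 9 May 2020 through 2 August 2020; done 30 July 2020, which is between those dates.
Step 5: the window is 19–41 days after 30 July 2020 (when the proxy materials are mailed), so 18 August 2020 through 9 September 2020; 20 August 2020 falls inside that range.
Step 6: 86 days after 20 August 2020 (when the special meeting is convened) is 14 November 2020; done 22 August 2020 — timely.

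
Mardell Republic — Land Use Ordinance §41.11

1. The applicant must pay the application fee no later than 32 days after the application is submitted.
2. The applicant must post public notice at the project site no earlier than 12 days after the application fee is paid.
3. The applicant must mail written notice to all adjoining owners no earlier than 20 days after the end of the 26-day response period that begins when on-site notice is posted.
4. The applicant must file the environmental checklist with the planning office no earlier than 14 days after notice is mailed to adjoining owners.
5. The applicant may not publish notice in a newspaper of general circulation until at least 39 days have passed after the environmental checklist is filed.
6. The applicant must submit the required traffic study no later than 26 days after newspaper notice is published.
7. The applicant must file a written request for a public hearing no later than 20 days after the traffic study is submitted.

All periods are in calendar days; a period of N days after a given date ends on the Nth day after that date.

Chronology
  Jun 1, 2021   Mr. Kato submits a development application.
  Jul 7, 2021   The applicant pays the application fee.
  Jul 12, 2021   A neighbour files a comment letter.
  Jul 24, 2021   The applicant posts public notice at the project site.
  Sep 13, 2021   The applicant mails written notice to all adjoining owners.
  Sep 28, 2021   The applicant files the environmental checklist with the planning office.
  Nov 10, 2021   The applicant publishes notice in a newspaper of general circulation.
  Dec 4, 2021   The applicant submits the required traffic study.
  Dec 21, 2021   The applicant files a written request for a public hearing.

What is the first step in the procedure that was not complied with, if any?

Step 1

Step 1 — counting 32 days from Jun 1, 2021 (when the application is submitted) gives a deadline of Jul 3, 2021; done Jul 7, 2021 — 4 days late.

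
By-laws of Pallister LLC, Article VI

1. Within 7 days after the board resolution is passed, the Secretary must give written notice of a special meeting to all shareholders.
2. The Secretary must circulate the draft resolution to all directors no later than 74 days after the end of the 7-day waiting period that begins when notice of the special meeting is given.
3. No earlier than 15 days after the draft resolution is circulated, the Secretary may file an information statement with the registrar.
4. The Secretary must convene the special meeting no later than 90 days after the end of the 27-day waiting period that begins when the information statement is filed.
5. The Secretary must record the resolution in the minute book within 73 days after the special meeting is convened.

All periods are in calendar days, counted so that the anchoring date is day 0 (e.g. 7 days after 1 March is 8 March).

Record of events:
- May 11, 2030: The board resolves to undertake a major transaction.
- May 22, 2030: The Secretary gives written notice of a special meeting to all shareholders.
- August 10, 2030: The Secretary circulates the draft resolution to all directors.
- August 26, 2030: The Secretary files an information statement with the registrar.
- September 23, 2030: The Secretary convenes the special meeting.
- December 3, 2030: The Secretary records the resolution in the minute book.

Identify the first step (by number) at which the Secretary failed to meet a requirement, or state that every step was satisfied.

Step 1: 7 days after May 11, 2030 (when the board resolution is passed) is May 18, 2030; May 22, 2030 misses that deadline by 4 days.

Step 1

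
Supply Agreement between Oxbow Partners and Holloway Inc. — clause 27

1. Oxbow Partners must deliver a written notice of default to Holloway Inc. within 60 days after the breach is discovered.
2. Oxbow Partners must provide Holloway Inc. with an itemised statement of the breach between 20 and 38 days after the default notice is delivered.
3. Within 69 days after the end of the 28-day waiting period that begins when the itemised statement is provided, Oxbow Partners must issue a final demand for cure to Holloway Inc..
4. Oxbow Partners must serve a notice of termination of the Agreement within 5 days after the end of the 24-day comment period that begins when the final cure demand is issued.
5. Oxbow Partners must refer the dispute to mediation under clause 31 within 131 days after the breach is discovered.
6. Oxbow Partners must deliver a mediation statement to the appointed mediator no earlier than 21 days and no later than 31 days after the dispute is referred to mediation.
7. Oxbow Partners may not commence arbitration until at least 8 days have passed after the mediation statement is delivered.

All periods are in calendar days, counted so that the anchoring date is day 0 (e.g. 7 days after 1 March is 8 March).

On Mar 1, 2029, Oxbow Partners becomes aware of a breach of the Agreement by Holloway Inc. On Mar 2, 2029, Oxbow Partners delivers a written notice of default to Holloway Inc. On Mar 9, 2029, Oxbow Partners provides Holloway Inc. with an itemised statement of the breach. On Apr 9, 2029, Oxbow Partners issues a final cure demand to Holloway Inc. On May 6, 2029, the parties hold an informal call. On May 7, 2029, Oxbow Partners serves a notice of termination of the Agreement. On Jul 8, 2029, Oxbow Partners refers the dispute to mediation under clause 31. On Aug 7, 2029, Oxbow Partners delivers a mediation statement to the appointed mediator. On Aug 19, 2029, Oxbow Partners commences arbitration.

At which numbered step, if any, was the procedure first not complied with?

Step 2

(1) due by Mar 1, 2029 + 60 days = Apr 30, 2029; done Mar 2, 2029 — timely.
(2) the permitted window runs from Mar 2, 2029 + 20 = Mar 22, 2029 to Mar 2, 2029 + 38 = Apr 9, 2029; Mar 9, 2029 is 13 days too early.
That is the first point of non-compliance.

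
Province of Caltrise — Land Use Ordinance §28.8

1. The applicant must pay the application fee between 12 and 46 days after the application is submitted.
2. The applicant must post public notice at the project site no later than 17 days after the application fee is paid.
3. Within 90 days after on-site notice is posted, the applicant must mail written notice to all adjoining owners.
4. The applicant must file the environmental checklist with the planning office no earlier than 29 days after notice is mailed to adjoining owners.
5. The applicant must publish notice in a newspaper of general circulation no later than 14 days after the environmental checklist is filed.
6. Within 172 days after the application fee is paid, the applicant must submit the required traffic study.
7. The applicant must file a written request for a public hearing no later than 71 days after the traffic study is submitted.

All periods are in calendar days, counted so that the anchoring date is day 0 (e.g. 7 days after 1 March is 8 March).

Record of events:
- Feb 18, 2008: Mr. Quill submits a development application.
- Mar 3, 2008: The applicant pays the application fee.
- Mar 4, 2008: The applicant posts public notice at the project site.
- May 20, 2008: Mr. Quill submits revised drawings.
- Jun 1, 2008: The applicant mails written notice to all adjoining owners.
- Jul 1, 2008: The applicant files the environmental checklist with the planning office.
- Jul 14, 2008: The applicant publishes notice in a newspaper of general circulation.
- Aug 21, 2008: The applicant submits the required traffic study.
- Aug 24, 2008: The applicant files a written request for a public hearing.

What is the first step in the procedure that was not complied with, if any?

Step 1 — 12 and 46 days from Feb 18, 2008 (when the application is submitted) are Mar 1, 2008 and Apr 4, 2008 respectively; done Mar 3, 2008, which is between those dates.
Step 2 — counting 17 days from Mar 3, 2008 (when the application fee is paid) gives a deadline of Mar 20, 2008; Mar 4, 2008 is within that limit.
Step 3 — counting 90 days from Mar 4, 2008 (when on-site notice is posted) gives a deadline of Jun 2, 2008; Jun 1, 2008 is within that limit.
Step 4 — must wait 29 days from Jun 1, 2008 (when notice is mailed to adjoining owners), so not before Jun 30, 2008; Jul 1, 2008 is on or after that date.
Step 5 — counting 14 days from Jul 1, 2008 (when the environmental checklist is filed) gives a deadline of Jul 15, 2008; completed Jul 14, 2008, before the deadline.
Step 6 — counting 172 days from Mar 3, 2008 (when the application fee is paid) gives a deadline of Aug 22, 2008; Aug 21, 2008 is within that limit.
Step 7 — counting 71 days from Aug 21, 2008 (when the traffic study is submitted) gives a deadline of Oct 31, 2008; done Aug 24, 2008 — timely.

None — every step was satisfied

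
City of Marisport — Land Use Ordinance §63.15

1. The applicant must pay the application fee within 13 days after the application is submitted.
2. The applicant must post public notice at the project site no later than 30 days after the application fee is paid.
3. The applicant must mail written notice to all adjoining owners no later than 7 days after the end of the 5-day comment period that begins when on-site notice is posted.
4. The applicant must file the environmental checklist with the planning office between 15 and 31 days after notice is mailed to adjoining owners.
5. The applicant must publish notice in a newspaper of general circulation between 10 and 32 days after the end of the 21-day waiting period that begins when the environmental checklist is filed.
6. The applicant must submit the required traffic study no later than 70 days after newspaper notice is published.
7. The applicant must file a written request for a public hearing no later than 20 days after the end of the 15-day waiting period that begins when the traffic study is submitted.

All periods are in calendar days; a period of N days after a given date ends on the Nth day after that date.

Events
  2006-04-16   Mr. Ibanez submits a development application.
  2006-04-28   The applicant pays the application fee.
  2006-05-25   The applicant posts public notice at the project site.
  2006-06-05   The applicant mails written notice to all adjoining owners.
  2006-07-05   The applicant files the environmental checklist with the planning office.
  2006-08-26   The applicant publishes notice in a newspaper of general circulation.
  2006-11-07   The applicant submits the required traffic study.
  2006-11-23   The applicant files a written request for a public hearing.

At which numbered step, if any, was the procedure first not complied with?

Step 6

Step 1: 13 days after 2006-04-16 (when the application is submitted) is 2006-04-29; completed 2006-04-28, before the deadline.
Step 2: 30 days after 2006-04-28 (when the application fee is paid) is 2006-05-28; completed 2006-05-25, before the deadline.
Step 3: 7 days after 2006-05-30 (end of the 5-day comment period, which began when on-site notice is posted on 2006-05-25) is 2006-06-06; 2006-06-05 is within that limit.
Step 4: the window is 15–31 days after 2006-06-05 (when notice is mailed to adjoining owners), so 2006-06-20 through 2006-07-06; done 2006-07-05, which is between those dates.
Step 5: the window is 10–32 days after 2006-07-26 (end of the 21-day waiting period, which began when the environmental checklist is filed on 2006-07-05), so 2006-08-05 through 2006-08-27; done 2006-08-26 — within the window.
Step 6: 70 days after 2006-08-26 (when newspaper notice is published) is 2006-11-04; 2006-11-07 misses that deadline by 3 days.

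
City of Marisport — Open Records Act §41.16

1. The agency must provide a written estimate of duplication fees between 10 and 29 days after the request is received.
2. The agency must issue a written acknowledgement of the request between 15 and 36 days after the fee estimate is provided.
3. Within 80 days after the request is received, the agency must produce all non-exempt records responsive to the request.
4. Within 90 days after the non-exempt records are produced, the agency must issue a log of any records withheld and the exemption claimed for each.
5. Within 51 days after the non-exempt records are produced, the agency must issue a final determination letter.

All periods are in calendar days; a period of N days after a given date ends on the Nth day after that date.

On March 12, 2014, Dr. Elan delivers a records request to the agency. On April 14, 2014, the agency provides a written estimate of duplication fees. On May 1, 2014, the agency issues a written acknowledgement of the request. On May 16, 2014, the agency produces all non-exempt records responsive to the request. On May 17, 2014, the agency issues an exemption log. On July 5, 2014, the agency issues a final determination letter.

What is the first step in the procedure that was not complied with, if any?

Step 1 — 10 and 29 days from March 12, 2014 (when the request is received) are March 22, 2014 and April 10, 2014 respectively; April 14, 2014 is 4 days past the end of the window.
No need to go further; step 1 was not satisfied.

Step 1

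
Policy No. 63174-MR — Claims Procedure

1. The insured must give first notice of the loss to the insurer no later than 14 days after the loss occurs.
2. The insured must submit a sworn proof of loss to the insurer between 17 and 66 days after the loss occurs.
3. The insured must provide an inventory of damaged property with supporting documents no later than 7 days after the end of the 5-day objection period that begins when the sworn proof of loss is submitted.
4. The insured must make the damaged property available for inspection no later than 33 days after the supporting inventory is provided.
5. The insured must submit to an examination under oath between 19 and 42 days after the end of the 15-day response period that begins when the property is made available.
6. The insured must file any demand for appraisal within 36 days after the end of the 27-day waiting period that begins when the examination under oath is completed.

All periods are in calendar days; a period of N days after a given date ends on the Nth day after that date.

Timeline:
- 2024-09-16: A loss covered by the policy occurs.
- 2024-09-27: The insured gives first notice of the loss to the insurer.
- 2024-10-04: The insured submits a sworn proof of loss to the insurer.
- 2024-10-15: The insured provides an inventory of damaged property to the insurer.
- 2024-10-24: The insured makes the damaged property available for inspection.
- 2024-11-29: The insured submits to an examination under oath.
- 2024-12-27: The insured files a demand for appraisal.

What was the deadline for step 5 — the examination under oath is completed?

2024-12-20

The property is made available on 2024-10-24; the 15-day response period therefore ends 2024-11-08, and step 5 runs from that date. The window is 19–42 days after 2024-11-08; it closes on 2024-12-20.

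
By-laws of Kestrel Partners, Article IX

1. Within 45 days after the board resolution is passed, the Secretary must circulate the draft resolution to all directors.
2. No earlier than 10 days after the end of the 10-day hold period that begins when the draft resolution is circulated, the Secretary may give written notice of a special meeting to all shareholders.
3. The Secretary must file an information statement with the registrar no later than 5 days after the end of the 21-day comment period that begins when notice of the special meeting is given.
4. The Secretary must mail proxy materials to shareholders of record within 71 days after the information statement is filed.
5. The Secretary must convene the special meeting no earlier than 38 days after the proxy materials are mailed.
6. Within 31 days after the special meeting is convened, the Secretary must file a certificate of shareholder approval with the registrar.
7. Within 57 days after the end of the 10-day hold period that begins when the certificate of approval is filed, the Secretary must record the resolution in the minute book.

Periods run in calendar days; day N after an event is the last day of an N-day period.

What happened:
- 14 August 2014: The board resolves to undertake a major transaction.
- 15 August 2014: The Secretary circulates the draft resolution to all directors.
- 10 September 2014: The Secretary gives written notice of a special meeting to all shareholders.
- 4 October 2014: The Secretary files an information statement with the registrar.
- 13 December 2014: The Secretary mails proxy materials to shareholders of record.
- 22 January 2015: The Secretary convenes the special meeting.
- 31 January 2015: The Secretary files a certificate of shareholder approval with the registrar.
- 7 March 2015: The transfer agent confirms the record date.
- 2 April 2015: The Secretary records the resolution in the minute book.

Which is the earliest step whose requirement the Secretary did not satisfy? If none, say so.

None — every step was satisfied

Step 1 — counting 45 days from 14 August 2014 (when the board resolution is passed) gives a deadline of 28 September 2014; done 15 August 2014 — timely.
Step 2 — must wait 10 days from 25 August 2014 (end of the 10-day hold period, which began when the draft resolution is circulated on 15 August 2014), so not before 4 September 2014; done 10 September 2014 — permitted.
Step 3 — counting 5 days from 1 October 2014 (end of the 21-day comment period, which began when notice of the special meeting is given on 10 September 2014) gives a deadline of 6 October 2014; done 4 October 2014 — timely.
Step 4 — counting 71 days from 4 October 2014 (when the information statement is filed) gives a deadline of 14 December 2014; 13 December 2014 is within that limit.
Step 5 — must wait 38 days from 13 December 2014 (when the proxy materials are mailed), so not before 20 January 2015; done 22 January 2015, after the minimum wait.
Step 6 — counting 31 days from 22 January 2015 (when the special meeting is convened) gives a deadline of 22 February 2015; done 31 January 2015 — timely.
Step 7 — counting 57 days from 10 February 2015 (end of the 10-day hold period, which began when the certificate of approval is filed on 31 January 2015) gives a deadline of 8 April 2015; done 2 April 2015 — timely.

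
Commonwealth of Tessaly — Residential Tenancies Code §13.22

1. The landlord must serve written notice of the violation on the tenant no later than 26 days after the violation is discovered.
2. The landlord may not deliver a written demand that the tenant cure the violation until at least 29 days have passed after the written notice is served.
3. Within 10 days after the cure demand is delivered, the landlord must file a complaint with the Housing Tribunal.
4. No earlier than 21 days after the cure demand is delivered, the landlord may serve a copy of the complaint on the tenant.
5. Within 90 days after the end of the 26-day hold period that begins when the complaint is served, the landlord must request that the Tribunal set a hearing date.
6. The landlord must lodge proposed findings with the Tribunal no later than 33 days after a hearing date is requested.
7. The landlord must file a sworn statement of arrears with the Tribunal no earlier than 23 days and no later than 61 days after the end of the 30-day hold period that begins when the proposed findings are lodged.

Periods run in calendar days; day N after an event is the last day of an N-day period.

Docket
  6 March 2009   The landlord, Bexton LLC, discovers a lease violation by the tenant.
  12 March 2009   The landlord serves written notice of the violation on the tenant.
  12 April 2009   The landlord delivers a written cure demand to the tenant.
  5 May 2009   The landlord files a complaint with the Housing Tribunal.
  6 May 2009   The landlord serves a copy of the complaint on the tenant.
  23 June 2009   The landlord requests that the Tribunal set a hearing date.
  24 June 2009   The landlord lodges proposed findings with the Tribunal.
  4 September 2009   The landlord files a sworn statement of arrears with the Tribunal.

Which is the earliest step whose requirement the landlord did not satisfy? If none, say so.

(1) due by 6 March 2009 + 26 days = 1 April 2009; 12 March 2009 is within that limit.
(2) permitted from 12 March 2009 + 29 days = 10 April 2009 onward; 12 April 2009 is on or after that date.
(3) due by 12 April 2009 + 10 days = 22 April 2009; 5 May 2009 misses that deadline by 13 days.
No need to go further; step 3 was not satisfied.

Step 3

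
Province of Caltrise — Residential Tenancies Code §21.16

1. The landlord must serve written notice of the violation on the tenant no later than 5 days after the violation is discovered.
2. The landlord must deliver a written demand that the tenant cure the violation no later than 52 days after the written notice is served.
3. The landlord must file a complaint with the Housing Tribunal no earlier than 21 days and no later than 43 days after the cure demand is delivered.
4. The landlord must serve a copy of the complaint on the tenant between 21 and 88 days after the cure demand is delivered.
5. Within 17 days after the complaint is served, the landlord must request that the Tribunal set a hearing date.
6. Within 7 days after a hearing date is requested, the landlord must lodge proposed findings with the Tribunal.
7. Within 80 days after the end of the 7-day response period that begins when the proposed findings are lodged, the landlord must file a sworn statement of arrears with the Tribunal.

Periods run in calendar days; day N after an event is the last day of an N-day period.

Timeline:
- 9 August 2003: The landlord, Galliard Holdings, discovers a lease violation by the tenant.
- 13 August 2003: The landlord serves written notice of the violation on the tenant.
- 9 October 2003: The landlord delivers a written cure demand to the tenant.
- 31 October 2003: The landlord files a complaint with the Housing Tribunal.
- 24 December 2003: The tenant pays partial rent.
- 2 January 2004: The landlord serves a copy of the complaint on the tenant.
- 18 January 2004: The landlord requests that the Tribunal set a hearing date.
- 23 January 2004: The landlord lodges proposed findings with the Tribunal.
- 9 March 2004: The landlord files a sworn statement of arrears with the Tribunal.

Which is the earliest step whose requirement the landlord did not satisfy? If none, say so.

Step 2

Step 1 — counting 5 days from 9 August 2003 (when the violation is discovered) gives a deadline of 14 August 2003; completed 13 August 2003, before the deadline.
Step 2 — counting 52 days from 13 August 2003 (when the written notice is served) gives a deadline of 4 October 2003; done 9 October 2003 — 5 days late.
The procedure was therefore not followed at step 2.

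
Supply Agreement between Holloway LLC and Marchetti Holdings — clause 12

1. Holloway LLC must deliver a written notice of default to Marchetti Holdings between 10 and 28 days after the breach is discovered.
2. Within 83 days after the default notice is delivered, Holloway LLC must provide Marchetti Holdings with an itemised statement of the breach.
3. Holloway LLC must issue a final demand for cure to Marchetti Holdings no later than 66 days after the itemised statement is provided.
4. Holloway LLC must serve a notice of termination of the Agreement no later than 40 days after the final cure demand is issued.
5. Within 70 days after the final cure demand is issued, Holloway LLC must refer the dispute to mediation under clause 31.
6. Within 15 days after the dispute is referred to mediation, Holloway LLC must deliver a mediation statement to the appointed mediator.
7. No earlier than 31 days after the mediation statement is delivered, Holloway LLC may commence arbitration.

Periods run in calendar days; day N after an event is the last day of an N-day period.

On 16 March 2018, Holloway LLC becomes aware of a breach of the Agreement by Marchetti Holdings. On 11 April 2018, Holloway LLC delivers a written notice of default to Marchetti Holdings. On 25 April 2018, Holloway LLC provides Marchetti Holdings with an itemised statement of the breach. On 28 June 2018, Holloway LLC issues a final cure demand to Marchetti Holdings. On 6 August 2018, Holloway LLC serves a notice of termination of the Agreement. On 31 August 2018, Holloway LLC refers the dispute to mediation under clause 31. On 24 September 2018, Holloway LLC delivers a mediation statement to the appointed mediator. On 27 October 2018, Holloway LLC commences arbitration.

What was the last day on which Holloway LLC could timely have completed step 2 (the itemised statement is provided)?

3 July 2018

Step 2 runs from 11 April 2018, when the default notice is delivered. 83 days after 11 April 2018 is 3 July 2018.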